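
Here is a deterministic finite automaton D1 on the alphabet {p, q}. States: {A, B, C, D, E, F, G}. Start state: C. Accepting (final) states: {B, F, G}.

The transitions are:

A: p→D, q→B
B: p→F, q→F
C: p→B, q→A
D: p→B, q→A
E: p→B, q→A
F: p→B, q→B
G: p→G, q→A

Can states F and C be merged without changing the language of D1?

First remove the unreachable states {E,G}; 5 states remain.
P0 = {B,F} | {A,C,D}.
On input p, block {A,C,D} splits into {C,D} and {A}.
No further refinement is possible. Final partition (3 blocks): {B,F} | {C,D} | {A}.
F and C end up in different blocks, so they are distinguishable. For instance, the string 'ε' is accepted from only F.

No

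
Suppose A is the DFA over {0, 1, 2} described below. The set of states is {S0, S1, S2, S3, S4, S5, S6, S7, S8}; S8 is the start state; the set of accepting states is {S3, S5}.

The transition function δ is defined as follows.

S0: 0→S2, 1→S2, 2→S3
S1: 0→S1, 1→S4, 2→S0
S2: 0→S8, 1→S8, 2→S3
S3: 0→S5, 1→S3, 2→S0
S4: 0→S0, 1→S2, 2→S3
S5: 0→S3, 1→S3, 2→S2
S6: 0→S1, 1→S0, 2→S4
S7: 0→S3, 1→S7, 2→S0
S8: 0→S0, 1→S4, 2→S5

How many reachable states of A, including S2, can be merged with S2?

Reachable states from the start: {S0,S2,S3,S4,S5,S8}. Unreachable: {S1,S6,S7} — drop them.
P0 = {S3,S5} | {S0,S2,S4,S8}.
The partition is now stable with 2 blocks: {S3,S5} | {S0,S2,S4,S8}.
State S2 belongs to the block {S0,S2,S4,S8}, which has 4 states.

4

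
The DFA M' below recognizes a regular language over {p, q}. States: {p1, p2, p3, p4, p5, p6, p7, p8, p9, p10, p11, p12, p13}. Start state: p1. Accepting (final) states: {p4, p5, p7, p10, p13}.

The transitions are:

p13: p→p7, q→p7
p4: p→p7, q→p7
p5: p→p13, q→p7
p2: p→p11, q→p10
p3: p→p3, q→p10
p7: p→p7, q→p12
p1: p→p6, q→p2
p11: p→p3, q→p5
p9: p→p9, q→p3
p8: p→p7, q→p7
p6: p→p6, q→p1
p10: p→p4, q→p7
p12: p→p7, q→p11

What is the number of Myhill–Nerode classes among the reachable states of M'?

7

Reachable states from the start: {p1,p2,p3,p4,p5,p6,p7,p10,p11,p12,p13}. Unreachable: {p8,p9} — drop them.
P0 = {p4,p5,p7,p10,p13} | {p1,p2,p3,p6,p11,p12}.
Split {p4,p5,p7,p10,p13} by δ(·,q) → {p4,p5,p10,p13} and {p7}.
Split {p4,p5,p10,p13} by δ(·,p) → {p4,p13} and {p5,p10}.
Refine {p1,p2,p3,p6,p11,p12} on symbol p: members go to different blocks, giving {p1,p2,p3,p6,p11} and {p12}.
Refine {p1,p2,p3,p6,p11} on symbol q: members go to different blocks, giving {p2,p3,p11} and {p1,p6}.
Split {p1,p6} by δ(·,q) → {p1} and {p6}.
Stable partition: {p4,p13} | {p2,p3,p11} | {p7} | {p5,p10} | {p12} | {p1} | {p6} — 7 equivalence classes.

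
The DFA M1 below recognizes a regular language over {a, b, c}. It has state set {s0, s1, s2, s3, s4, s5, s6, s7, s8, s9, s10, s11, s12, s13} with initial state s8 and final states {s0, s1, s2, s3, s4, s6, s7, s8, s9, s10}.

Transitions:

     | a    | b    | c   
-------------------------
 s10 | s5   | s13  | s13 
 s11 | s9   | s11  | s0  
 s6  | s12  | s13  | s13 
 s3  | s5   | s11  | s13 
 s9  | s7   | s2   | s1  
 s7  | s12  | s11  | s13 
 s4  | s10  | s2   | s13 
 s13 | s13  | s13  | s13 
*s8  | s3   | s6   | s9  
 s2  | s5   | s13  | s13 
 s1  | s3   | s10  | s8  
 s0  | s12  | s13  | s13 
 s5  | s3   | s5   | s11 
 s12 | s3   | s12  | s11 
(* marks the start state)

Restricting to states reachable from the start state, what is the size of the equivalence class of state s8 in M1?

3

First remove the unreachable states {s4}; 13 states remain.
P0 = {s0,s1,s2,s3,s6,s7,s8,s9,s10} | {s5,s11,s12,s13}.
Split {s0,s1,s2,s3,s6,s7,s8,s9,s10} by δ(·,a) → {s0,s2,s3,s6,s7,s10} and {s1,s8,s9}.
Split {s5,s11,s12,s13} by δ(·,a) → {s5,s12} and {s11} and {s13}.
Split {s0,s2,s3,s6,s7,s10} by δ(·,b) → {s0,s2,s6,s10} and {s3,s7}.
Stable partition: {s0,s2,s6,s10} | {s5,s12} | {s1,s8,s9} | {s11} | {s13} | {s3,s7} — 6 equivalence classes.
State s8 belongs to the block {s1,s8,s9}, which has 3 states.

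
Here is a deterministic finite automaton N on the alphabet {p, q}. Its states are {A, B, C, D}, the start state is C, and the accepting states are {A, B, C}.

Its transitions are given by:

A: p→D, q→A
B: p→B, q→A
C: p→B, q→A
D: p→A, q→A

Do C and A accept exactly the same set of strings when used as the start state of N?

No

Every state is reachable, so we keep all 4.
P0 = {A,B,C} | {D}.
Refine {A,B,C} on symbol p: members go to different blocks, giving {B,C} and {A}.
No further refinement is possible. Final partition (3 blocks): {B,C} | {D} | {A}.
C and A end up in different blocks, so they are distinguishable. For instance, the string 'p' is accepted from only C.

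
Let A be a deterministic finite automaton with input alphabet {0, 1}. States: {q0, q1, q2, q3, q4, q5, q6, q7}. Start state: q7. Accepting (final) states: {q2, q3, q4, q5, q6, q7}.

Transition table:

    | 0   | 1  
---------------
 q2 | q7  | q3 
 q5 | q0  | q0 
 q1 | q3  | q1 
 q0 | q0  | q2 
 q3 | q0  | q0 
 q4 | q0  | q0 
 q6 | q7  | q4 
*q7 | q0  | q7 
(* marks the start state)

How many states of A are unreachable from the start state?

No path from q7 leads to q1, q4, q5, q6; the other 4 states are all reachable.

4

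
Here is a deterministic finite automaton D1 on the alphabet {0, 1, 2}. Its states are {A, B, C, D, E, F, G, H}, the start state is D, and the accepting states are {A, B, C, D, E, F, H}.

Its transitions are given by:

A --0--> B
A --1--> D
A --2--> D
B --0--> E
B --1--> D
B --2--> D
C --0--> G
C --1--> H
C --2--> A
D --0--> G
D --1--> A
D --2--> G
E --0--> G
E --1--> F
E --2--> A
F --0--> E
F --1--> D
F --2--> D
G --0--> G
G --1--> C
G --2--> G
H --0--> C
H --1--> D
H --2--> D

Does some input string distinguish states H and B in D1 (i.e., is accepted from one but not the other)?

No

All states are reachable from the start state.
P0 = {A,B,C,D,E,F,H} | {G}.
On input 0, block {A,B,C,D,E,F,H} splits into {A,B,F,H} and {C,D,E}.
Split {A,B,F,H} by δ(·,0) → {B,F,H} and {A}.
Split {C,D,E} by δ(·,1) → {C,E} and {D}.
The partition is now stable with 5 blocks: {B,F,H} | {G} | {C,E} | {A} | {D}.
H and B lie in the same block of the stable partition, so they are equivalent — no string distinguishes them.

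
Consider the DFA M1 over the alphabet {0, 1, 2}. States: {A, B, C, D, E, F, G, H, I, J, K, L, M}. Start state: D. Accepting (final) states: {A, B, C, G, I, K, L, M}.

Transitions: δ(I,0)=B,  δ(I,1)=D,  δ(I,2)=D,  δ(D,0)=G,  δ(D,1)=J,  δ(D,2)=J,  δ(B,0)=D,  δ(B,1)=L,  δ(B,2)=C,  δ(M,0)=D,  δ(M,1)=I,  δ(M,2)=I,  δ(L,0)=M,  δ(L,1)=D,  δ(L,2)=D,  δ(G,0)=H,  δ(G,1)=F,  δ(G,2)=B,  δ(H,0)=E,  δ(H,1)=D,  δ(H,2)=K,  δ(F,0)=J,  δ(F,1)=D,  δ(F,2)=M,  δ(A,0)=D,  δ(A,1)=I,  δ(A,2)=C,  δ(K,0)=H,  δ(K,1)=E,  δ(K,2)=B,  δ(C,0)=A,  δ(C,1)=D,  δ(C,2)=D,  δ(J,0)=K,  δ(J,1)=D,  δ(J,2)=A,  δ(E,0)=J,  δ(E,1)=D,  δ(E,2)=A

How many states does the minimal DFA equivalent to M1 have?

Every state is reachable, so we keep all 13.
Start with accepting vs non-accepting: {A,B,C,G,I,K,L,M} | {D,E,F,H,J}.
Refine {A,B,C,G,I,K,L,M} on symbol 0: members go to different blocks, giving {A,B,G,K,M} and {C,I,L}.
Refine {A,B,G,K,M} on symbol 1: members go to different blocks, giving {A,B,M} and {G,K}.
Refine {D,E,F,H,J} on symbol 0: members go to different blocks, giving {E,F,H} and {D,J}.
Split {E,F,H} by δ(·,0) → {E,F} and {H}.
On input 2, block {D,J} splits into {D} and {J}.
No further refinement is possible. Final partition (7 blocks): {A,B,M} | {E,F} | {C,I,L} | {G,K} | {D} | {H} | {J}.

7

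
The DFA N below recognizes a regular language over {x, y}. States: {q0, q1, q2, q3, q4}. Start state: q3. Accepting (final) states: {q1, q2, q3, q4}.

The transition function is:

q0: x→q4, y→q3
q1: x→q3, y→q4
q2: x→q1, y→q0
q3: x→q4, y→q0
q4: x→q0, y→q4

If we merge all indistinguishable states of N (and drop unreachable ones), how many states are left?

3

States {q1,q2} cannot be reached from the start state, so discard them.
Start with accepting vs non-accepting: {q3,q4} | {q0}.
Refine {q3,q4} on symbol x: members go to different blocks, giving {q3} and {q4}.
Stable partition: {q3} | {q0} | {q4} — 3 equivalence classes.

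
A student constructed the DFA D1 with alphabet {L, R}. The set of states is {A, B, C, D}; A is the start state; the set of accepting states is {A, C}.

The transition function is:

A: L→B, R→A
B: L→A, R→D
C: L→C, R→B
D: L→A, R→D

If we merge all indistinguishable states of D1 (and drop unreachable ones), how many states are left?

2

Reachable states from the start: {A,B,D}. Unreachable: {C} — drop them.
P0 = {A} | {B,D}.
The partition is now stable with 2 blocks: {A} | {B,D}.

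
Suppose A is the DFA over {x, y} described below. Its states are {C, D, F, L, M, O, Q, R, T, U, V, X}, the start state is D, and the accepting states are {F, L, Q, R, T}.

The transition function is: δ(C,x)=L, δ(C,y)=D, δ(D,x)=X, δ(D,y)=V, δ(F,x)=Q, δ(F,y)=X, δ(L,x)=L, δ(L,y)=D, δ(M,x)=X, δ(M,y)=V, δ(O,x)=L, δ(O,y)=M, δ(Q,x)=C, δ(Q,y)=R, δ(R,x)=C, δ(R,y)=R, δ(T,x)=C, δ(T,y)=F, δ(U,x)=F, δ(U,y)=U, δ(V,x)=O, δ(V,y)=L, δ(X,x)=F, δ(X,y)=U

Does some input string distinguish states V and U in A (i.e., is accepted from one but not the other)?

Yes

First remove the unreachable states {T}; 11 states remain.
Start with accepting vs non-accepting: {F,L,Q,R} | {C,D,M,O,U,V,X}.
On input x, block {F,L,Q,R} splits into {Q,R} and {F,L}.
Split {C,D,M,O,U,V,X} by δ(·,x) → {C,O,U,X} and {D,M,V}.
On input y, block {C,O,U,X} splits into {C,O} and {U,X}.
Split {F,L} by δ(·,x) → {L} and {F}.
Refine {D,M,V} on symbol x: members go to different blocks, giving {D,M} and {V}.
No further refinement is possible. Final partition (7 blocks): {Q,R} | {C,O} | {L} | {D,M} | {U,X} | {F} | {V}.
V and U end up in different blocks, so they are distinguishable. For instance, the string 'x' is accepted from only U.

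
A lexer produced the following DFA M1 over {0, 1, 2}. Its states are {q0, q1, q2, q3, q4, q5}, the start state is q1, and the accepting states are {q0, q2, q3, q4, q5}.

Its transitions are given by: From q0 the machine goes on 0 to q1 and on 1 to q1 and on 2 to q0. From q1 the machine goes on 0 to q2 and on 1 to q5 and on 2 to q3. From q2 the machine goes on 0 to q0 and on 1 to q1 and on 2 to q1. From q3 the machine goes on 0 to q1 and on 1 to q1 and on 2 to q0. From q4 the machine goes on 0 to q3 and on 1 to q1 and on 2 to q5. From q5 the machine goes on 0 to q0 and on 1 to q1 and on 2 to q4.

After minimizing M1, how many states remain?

All states are reachable from the start state.
P0 = {q0,q2,q3,q4,q5} | {q1}.
Split {q0,q2,q3,q4,q5} by δ(·,0) → {q2,q4,q5} and {q0,q3}.
On input 2, block {q2,q4,q5} splits into {q4,q5} and {q2}.
The partition is now stable with 4 blocks: {q4,q5} | {q1} | {q0,q3} | {q2}.

4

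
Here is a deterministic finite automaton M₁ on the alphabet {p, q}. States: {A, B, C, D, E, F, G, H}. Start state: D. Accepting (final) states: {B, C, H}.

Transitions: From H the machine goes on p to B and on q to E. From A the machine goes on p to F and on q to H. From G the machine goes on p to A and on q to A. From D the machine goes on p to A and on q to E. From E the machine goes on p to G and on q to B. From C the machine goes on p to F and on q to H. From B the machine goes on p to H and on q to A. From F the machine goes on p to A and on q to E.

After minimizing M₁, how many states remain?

3

First remove the unreachable states {C}; 7 states remain.
Start with accepting vs non-accepting: {B,H} | {A,D,E,F,G}.
Refine {A,D,E,F,G} on symbol q: members go to different blocks, giving {D,F,G} and {A,E}.
The partition is now stable with 3 blocks: {B,H} | {D,F,G} | {A,E}.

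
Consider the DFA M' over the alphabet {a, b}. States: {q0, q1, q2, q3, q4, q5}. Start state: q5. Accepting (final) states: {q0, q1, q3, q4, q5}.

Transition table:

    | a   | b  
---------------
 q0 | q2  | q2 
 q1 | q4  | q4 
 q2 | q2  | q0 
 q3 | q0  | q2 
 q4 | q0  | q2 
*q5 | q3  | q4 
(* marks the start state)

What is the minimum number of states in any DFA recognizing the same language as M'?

4

States {q1} cannot be reached from the start state, so discard them.
Initial partition by acceptance: {q0,q3,q4,q5} | {q2}.
On input a, block {q0,q3,q4,q5} splits into {q3,q4,q5} and {q0}.
On input a, block {q3,q4,q5} splits into {q3,q4} and {q5}.
No further refinement is possible. Final partition (4 blocks): {q3,q4} | {q2} | {q0} | {q5}.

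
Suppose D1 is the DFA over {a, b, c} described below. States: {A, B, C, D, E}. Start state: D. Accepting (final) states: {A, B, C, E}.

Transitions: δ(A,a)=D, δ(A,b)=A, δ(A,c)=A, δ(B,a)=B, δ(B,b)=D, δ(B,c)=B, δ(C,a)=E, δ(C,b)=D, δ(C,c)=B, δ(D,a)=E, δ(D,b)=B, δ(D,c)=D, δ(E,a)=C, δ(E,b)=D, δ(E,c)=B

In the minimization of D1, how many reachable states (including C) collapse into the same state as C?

Reachable states from the start: {B,C,D,E}. Unreachable: {A} — drop them.
Initial partition by acceptance: {B,C,E} | {D}.
No further refinement is possible. Final partition (2 blocks): {B,C,E} | {D}.
The equivalence class containing C is {B,C,E}, of size 3.

3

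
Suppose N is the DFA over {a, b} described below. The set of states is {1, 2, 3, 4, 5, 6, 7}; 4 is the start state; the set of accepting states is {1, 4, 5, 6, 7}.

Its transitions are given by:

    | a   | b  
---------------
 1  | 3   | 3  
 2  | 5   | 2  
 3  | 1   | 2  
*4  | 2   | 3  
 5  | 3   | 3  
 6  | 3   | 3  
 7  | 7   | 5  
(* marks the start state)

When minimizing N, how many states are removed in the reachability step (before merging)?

BFS from 4 reaches {1, 2, 3, 4, 5}; the 2 state(s) 6, 7 are never visited.

2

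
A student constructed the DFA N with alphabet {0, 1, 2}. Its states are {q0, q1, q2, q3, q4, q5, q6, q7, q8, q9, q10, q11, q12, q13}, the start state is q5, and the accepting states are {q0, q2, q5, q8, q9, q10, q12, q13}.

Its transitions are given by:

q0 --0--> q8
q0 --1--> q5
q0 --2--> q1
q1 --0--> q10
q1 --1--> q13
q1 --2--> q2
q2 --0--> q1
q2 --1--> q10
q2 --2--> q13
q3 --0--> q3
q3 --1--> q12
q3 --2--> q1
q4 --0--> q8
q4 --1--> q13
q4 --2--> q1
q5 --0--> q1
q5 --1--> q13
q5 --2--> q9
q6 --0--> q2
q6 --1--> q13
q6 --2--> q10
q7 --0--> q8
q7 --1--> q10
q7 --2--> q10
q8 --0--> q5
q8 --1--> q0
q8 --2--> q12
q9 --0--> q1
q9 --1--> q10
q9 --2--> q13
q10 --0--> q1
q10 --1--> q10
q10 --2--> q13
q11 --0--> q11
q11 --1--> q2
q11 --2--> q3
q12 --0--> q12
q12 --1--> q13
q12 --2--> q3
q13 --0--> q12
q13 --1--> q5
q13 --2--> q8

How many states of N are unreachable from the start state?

No path from q5 leads to q4, q6, q7, q11; the other 10 states are all reachable.

4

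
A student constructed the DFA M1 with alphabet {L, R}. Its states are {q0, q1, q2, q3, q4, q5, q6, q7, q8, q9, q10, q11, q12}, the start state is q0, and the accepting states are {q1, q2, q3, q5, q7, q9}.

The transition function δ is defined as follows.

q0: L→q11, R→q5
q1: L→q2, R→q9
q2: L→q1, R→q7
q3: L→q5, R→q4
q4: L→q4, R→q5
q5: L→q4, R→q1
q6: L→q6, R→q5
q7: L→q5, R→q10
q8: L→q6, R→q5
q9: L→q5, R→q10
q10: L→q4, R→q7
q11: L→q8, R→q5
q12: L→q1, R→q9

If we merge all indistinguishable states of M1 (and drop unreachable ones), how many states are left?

5

States {q3,q12} cannot be reached from the start state, so discard them.
P0 = {q1,q2,q5,q7,q9} | {q0,q4,q6,q8,q10,q11}.
Refine {q1,q2,q5,q7,q9} on symbol L: members go to different blocks, giving {q1,q2,q7,q9} and {q5}.
Refine {q1,q2,q7,q9} on symbol L: members go to different blocks, giving {q1,q2} and {q7,q9}.
On input R, block {q0,q4,q6,q8,q10,q11} splits into {q0,q4,q6,q8,q11} and {q10}.
No further refinement is possible. Final partition (5 blocks): {q1,q2} | {q0,q4,q6,q8,q11} | {q5} | {q7,q9} | {q10}.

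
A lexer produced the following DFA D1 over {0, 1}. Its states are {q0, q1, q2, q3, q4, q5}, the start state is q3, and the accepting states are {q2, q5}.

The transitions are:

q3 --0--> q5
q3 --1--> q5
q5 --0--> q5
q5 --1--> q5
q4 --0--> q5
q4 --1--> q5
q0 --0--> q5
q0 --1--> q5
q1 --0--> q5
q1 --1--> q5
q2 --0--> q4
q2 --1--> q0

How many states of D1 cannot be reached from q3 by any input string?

No path from q3 leads to q0, q1, q2, q4; the other 2 states are all reachable.

4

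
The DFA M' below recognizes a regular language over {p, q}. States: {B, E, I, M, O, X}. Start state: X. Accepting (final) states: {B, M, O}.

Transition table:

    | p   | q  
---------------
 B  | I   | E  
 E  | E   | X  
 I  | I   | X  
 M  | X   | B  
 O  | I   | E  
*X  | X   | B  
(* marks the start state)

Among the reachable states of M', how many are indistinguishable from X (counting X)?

1

First remove the unreachable states {M,O}; 4 states remain.
Start with accepting vs non-accepting: {B} | {E,I,X}.
On input q, block {E,I,X} splits into {E,I} and {X}.
Stable partition: {B} | {E,I} | {X} — 3 equivalence classes.
State X belongs to the block {X}, which has 1 states.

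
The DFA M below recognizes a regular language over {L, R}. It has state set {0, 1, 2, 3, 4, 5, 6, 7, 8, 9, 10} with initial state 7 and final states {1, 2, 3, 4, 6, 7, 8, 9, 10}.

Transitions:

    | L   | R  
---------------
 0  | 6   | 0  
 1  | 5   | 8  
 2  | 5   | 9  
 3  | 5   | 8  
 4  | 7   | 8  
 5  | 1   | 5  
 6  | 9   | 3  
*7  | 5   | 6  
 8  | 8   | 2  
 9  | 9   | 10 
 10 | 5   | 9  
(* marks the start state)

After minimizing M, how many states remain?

3

States {0,4} cannot be reached from the start state, so discard them.
Start with accepting vs non-accepting: {1,2,3,6,7,8,9,10} | {5}.
Split {1,2,3,6,7,8,9,10} by δ(·,L) → {1,2,3,7,10} and {6,8,9}.
No further refinement is possible. Final partition (3 blocks): {1,2,3,7,10} | {5} | {6,8,9}.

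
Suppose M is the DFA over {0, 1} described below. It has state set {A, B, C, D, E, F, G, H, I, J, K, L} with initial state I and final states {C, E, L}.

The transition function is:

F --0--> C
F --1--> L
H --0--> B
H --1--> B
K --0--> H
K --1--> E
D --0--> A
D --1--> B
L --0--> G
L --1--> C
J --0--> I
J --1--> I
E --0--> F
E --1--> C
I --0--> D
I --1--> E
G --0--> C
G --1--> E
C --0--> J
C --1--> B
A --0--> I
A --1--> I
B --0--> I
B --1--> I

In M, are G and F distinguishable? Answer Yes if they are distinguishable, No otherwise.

No

States {H,K} cannot be reached from the start state, so discard them.
Start with accepting vs non-accepting: {C,E,L} | {A,B,D,F,G,I,J}.
On input 1, block {C,E,L} splits into {E,L} and {C}.
On input 0, block {A,B,D,F,G,I,J} splits into {A,B,D,I,J} and {F,G}.
On input 1, block {A,B,D,I,J} splits into {A,B,D,J} and {I}.
Split {A,B,D,J} by δ(·,0) → {A,B,J} and {D}.
The partition is now stable with 6 blocks: {E,L} | {A,B,J} | {C} | {F,G} | {I} | {D}.
G and F lie in the same block of the stable partition, so they are equivalent — no string distinguishes them.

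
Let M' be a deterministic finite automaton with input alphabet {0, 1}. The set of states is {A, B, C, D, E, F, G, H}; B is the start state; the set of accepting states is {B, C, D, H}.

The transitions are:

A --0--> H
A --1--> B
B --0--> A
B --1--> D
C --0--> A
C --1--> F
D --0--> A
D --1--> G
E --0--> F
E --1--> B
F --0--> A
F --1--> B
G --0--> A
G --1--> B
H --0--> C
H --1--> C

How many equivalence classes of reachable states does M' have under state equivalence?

States {E} cannot be reached from the start state, so discard them.
Initial partition by acceptance: {B,C,D,H} | {A,F,G}.
On input 0, block {B,C,D,H} splits into {B,C,D} and {H}.
Split {B,C,D} by δ(·,1) → {C,D} and {B}.
On input 0, block {A,F,G} splits into {F,G} and {A}.
No further refinement is possible. Final partition (5 blocks): {C,D} | {F,G} | {H} | {B} | {A}.

5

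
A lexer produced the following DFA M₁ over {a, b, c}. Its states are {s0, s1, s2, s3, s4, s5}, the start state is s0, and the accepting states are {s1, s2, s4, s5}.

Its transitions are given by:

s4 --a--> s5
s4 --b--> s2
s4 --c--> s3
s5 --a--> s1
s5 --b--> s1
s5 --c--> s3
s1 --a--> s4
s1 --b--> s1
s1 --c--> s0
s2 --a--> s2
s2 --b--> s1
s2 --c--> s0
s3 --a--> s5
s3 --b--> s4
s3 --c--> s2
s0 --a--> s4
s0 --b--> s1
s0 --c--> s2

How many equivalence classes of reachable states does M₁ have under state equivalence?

2

Every state is reachable, so we keep all 6.
Initial partition by acceptance: {s1,s2,s4,s5} | {s0,s3}.
The partition is now stable with 2 blocks: {s1,s2,s4,s5} | {s0,s3}.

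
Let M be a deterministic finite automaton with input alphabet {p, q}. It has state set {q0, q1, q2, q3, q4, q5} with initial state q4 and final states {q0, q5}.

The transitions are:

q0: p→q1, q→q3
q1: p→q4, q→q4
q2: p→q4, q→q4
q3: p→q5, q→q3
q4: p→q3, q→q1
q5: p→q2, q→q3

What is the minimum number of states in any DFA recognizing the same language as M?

States {q0} cannot be reached from the start state, so discard them.
Initial partition by acceptance: {q5} | {q1,q2,q3,q4}.
On input p, block {q1,q2,q3,q4} splits into {q1,q2,q4} and {q3}.
Split {q1,q2,q4} by δ(·,p) → {q1,q2} and {q4}.
The partition is now stable with 4 blocks: {q5} | {q1,q2} | {q3} | {q4}.

4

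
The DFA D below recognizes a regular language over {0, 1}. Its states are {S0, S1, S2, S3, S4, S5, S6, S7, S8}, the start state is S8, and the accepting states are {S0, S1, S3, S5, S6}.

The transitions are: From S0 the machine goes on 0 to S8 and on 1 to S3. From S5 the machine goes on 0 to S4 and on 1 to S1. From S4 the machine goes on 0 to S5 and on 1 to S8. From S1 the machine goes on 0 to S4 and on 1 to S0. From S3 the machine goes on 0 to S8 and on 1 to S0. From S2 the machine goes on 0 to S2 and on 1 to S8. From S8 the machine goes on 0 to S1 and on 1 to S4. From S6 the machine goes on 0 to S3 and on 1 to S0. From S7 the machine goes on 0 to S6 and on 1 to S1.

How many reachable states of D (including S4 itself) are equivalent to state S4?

Reachable states from the start: {S0,S1,S3,S4,S5,S8}. Unreachable: {S2,S6,S7} — drop them.
Initial partition by acceptance: {S0,S1,S3,S5} | {S4,S8}.
The partition is now stable with 2 blocks: {S0,S1,S3,S5} | {S4,S8}.
The equivalence class containing S4 is {S4,S8}, of size 2.

2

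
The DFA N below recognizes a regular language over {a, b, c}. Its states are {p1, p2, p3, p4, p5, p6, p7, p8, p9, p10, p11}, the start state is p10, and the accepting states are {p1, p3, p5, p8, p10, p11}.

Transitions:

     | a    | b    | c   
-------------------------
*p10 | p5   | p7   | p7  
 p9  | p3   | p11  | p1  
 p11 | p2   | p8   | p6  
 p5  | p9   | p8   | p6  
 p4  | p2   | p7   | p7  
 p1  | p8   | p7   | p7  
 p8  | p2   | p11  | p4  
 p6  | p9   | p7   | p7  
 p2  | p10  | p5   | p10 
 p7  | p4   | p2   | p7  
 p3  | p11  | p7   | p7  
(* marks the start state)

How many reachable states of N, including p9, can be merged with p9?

P0 = {p1,p3,p5,p8,p10,p11} | {p2,p4,p6,p7,p9}.
Split {p1,p3,p5,p8,p10,p11} by δ(·,a) → {p1,p3,p10} and {p5,p8,p11}.
On input a, block {p2,p4,p6,p7,p9} splits into {p4,p6,p7} and {p2,p9}.
On input a, block {p4,p6,p7} splits into {p4,p6} and {p7}.
The partition is now stable with 5 blocks: {p1,p3,p10} | {p4,p6} | {p5,p8,p11} | {p2,p9} | {p7}.
The equivalence class containing p9 is {p2,p9}, of size 2.

2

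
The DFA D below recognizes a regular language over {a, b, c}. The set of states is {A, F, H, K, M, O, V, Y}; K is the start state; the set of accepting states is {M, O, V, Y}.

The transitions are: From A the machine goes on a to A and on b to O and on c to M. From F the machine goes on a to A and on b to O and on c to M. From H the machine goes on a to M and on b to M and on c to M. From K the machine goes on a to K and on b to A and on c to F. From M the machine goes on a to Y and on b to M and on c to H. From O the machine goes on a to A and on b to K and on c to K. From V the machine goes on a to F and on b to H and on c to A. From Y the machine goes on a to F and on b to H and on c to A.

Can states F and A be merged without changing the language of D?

First remove the unreachable states {V}; 7 states remain.
Start with accepting vs non-accepting: {M,O,Y} | {A,F,H,K}.
Split {M,O,Y} by δ(·,a) → {O,Y} and {M}.
Refine {A,F,H,K} on symbol a: members go to different blocks, giving {A,F,K} and {H}.
Refine {O,Y} on symbol b: members go to different blocks, giving {Y} and {O}.
On input b, block {A,F,K} splits into {A,F} and {K}.
No further refinement is possible. Final partition (6 blocks): {Y} | {A,F} | {M} | {H} | {O} | {K}.
F and A lie in the same block of the stable partition, so they are equivalent — no string distinguishes them.

Yes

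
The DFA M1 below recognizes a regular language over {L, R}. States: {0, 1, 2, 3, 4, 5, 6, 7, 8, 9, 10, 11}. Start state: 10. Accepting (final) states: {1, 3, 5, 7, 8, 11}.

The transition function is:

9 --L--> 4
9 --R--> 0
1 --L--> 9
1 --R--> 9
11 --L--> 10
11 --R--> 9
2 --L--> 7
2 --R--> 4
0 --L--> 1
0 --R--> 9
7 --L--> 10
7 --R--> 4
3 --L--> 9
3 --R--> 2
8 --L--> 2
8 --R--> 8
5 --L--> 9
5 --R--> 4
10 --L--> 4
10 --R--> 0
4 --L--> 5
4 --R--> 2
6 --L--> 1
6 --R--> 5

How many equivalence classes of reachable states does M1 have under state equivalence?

5

Reachable states from the start: {0,1,2,4,5,7,9,10}. Unreachable: {3,6,8,11} — drop them.
Start with accepting vs non-accepting: {1,5,7} | {0,2,4,9,10}.
Refine {0,2,4,9,10} on symbol L: members go to different blocks, giving {0,2,4} and {9,10}.
Refine {1,5,7} on symbol R: members go to different blocks, giving {5,7} and {1}.
Split {0,2,4} by δ(·,L) → {2,4} and {0}.
Stable partition: {5,7} | {2,4} | {9,10} | {1} | {0} — 5 equivalence classes.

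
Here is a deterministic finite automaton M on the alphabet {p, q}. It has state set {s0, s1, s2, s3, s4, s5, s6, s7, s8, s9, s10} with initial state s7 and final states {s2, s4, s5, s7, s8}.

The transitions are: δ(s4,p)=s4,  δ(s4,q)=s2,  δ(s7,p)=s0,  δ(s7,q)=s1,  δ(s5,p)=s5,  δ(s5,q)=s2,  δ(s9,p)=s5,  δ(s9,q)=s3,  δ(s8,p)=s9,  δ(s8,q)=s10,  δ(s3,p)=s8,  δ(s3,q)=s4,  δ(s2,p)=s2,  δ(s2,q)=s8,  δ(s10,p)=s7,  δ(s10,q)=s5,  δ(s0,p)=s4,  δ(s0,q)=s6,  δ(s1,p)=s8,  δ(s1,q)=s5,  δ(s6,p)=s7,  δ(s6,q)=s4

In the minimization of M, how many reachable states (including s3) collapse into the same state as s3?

4

All states are reachable from the start state.
Start with accepting vs non-accepting: {s2,s4,s5,s7,s8} | {s0,s1,s3,s6,s9,s10}.
On input p, block {s2,s4,s5,s7,s8} splits into {s2,s4,s5} and {s7,s8}.
Split {s2,s4,s5} by δ(·,q) → {s4,s5} and {s2}.
On input p, block {s0,s1,s3,s6,s9,s10} splits into {s1,s3,s6,s10} and {s0,s9}.
Stable partition: {s4,s5} | {s1,s3,s6,s10} | {s7,s8} | {s2} | {s0,s9} — 5 equivalence classes.
State s3 belongs to the block {s1,s3,s6,s10}, which has 4 states.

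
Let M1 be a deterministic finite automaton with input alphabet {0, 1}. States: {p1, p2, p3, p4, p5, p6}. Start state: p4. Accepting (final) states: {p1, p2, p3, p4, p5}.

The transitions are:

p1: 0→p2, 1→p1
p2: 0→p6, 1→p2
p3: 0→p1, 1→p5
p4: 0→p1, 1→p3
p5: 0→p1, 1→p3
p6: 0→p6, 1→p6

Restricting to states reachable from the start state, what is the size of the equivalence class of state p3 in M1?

3

Every state is reachable, so we keep all 6.
Initial partition by acceptance: {p1,p2,p3,p4,p5} | {p6}.
On input 0, block {p1,p2,p3,p4,p5} splits into {p1,p3,p4,p5} and {p2}.
Refine {p1,p3,p4,p5} on symbol 0: members go to different blocks, giving {p3,p4,p5} and {p1}.
The partition is now stable with 4 blocks: {p3,p4,p5} | {p6} | {p2} | {p1}.
State p3 belongs to the block {p3,p4,p5}, which has 3 states.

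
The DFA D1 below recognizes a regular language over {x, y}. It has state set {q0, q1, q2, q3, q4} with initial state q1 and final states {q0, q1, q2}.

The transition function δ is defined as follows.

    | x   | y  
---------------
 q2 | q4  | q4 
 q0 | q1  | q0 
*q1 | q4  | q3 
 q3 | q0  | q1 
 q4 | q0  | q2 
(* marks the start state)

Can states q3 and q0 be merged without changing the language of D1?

All states are reachable from the start state.
P0 = {q0,q1,q2} | {q3,q4}.
On input x, block {q0,q1,q2} splits into {q1,q2} and {q0}.
No further refinement is possible. Final partition (3 blocks): {q1,q2} | {q3,q4} | {q0}.
q3 and q0 end up in different blocks, so they are distinguishable. For instance, the string 'ε' is accepted from only q0.

No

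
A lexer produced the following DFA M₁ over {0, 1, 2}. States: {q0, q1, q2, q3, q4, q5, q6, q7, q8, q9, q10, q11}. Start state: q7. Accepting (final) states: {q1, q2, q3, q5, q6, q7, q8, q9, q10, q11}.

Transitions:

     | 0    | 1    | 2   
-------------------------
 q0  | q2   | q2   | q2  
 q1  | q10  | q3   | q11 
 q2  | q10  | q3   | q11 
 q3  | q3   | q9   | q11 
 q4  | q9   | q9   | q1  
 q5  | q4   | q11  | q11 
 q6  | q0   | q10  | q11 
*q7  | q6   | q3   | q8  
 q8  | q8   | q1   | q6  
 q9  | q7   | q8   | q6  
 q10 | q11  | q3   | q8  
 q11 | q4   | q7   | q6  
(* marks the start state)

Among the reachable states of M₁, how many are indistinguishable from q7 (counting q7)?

2

Reachable states from the start: {q0,q1,q2,q3,q4,q6,q7,q8,q9,q10,q11}. Unreachable: {q5} — drop them.
P0 = {q1,q2,q3,q6,q7,q8,q9,q10,q11} | {q0,q4}.
Split {q1,q2,q3,q6,q7,q8,q9,q10,q11} by δ(·,0) → {q1,q2,q3,q7,q8,q9,q10} and {q6,q11}.
On input 0, block {q1,q2,q3,q7,q8,q9,q10} splits into {q1,q2,q3,q8,q9} and {q7,q10}.
On input 0, block {q1,q2,q3,q8,q9} splits into {q1,q2,q9} and {q3,q8}.
Stable partition: {q1,q2,q9} | {q0,q4} | {q6,q11} | {q7,q10} | {q3,q8} — 5 equivalence classes.
State q7 belongs to the block {q7,q10}, which has 2 states.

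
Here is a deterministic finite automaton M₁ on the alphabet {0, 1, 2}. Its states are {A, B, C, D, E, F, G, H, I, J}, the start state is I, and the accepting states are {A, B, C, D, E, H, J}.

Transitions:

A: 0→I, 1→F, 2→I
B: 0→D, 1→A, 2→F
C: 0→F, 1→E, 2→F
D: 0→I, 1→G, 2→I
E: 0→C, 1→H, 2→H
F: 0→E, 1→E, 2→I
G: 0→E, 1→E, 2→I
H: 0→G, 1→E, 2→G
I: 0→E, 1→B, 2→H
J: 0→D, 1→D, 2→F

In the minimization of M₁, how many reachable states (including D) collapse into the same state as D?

2

States {J} cannot be reached from the start state, so discard them.
P0 = {A,B,C,D,E,H} | {F,G,I}.
Split {A,B,C,D,E,H} by δ(·,0) → {A,C,D,H} and {B,E}.
Refine {A,C,D,H} on symbol 1: members go to different blocks, giving {A,D} and {C,H}.
On input 2, block {F,G,I} splits into {F,G} and {I}.
On input 0, block {B,E} splits into {B} and {E}.
Stable partition: {A,D} | {F,G} | {B} | {C,H} | {I} | {E} — 6 equivalence classes.
The equivalence class containing D is {A,D}, of size 2.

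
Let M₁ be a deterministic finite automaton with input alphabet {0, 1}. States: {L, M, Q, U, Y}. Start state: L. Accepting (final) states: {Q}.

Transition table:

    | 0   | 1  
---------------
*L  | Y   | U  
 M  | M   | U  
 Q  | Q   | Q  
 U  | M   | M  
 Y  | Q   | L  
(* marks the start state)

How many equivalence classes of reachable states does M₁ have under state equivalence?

4

Every state is reachable, so we keep all 5.
P0 = {Q} | {L,M,U,Y}.
Split {L,M,U,Y} by δ(·,0) → {L,M,U} and {Y}.
Refine {L,M,U} on symbol 0: members go to different blocks, giving {M,U} and {L}.
Stable partition: {Q} | {M,U} | {Y} | {L} — 4 equivalence classes.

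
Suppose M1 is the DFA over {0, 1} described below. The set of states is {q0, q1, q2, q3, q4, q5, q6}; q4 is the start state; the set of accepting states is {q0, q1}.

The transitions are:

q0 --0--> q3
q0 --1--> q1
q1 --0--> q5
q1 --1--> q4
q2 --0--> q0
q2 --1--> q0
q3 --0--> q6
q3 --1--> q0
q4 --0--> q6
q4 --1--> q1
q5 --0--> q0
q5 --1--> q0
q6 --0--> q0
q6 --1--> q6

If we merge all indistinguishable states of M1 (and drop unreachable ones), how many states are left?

6

First remove the unreachable states {q2}; 6 states remain.
Initial partition by acceptance: {q0,q1} | {q3,q4,q5,q6}.
On input 1, block {q0,q1} splits into {q0} and {q1}.
On input 0, block {q3,q4,q5,q6} splits into {q3,q4} and {q5,q6}.
Split {q3,q4} by δ(·,1) → {q3} and {q4}.
Refine {q5,q6} on symbol 1: members go to different blocks, giving {q5} and {q6}.
Stable partition: {q0} | {q3} | {q1} | {q5} | {q4} | {q6} — 6 equivalence classes.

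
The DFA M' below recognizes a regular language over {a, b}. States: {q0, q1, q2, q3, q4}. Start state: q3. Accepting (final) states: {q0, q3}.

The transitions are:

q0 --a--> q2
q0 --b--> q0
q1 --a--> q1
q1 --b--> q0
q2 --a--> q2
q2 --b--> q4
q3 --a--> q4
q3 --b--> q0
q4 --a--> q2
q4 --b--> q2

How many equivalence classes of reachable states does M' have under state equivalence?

States {q1} cannot be reached from the start state, so discard them.
Start with accepting vs non-accepting: {q0,q3} | {q2,q4}.
Stable partition: {q0,q3} | {q2,q4} — 2 equivalence classes.

2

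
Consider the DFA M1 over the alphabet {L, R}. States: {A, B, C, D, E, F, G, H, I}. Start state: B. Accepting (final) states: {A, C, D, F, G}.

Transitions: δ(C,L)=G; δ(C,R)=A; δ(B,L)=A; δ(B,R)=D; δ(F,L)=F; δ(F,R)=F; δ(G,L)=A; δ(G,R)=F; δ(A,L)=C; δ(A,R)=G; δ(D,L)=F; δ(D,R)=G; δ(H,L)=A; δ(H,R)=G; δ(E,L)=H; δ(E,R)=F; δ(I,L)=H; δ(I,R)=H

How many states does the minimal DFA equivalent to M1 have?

2

Reachable states from the start: {A,B,C,D,F,G}. Unreachable: {E,H,I} — drop them.
Start with accepting vs non-accepting: {A,C,D,F,G} | {B}.
No further refinement is possible. Final partition (2 blocks): {A,C,D,F,G} | {B}.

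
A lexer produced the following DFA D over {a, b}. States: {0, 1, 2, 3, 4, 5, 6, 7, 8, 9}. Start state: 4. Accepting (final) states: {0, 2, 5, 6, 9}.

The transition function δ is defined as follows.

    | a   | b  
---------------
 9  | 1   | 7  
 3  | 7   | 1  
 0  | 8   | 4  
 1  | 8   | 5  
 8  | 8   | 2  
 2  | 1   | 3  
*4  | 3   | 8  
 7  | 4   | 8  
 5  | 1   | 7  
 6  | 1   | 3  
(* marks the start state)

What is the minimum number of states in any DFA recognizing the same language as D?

3

Reachable states from the start: {1,2,3,4,5,7,8}. Unreachable: {0,6,9} — drop them.
Initial partition by acceptance: {2,5} | {1,3,4,7,8}.
On input b, block {1,3,4,7,8} splits into {3,4,7} and {1,8}.
Stable partition: {2,5} | {3,4,7} | {1,8} — 3 equivalence classes.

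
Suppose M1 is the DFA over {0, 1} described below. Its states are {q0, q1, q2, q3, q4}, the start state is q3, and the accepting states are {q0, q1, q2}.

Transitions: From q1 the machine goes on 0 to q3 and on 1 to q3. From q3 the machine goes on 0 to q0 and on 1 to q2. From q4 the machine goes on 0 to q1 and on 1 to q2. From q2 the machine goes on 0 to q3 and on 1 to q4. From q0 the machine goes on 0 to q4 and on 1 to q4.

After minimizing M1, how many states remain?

2

All states are reachable from the start state.
Start with accepting vs non-accepting: {q0,q1,q2} | {q3,q4}.
No further refinement is possible. Final partition (2 blocks): {q0,q1,q2} | {q3,q4}.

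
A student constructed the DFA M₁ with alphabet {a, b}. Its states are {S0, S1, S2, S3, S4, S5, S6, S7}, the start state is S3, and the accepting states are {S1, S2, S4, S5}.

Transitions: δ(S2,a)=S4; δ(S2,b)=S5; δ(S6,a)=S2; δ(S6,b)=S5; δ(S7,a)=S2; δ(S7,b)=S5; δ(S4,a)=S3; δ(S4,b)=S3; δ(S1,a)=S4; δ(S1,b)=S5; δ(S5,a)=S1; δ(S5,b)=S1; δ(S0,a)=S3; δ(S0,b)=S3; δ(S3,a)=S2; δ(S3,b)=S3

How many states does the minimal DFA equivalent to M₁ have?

States {S0,S6,S7} cannot be reached from the start state, so discard them.
Start with accepting vs non-accepting: {S1,S2,S4,S5} | {S3}.
Refine {S1,S2,S4,S5} on symbol a: members go to different blocks, giving {S1,S2,S5} and {S4}.
Refine {S1,S2,S5} on symbol a: members go to different blocks, giving {S1,S2} and {S5}.
Stable partition: {S1,S2} | {S3} | {S4} | {S5} — 4 equivalence classes.

4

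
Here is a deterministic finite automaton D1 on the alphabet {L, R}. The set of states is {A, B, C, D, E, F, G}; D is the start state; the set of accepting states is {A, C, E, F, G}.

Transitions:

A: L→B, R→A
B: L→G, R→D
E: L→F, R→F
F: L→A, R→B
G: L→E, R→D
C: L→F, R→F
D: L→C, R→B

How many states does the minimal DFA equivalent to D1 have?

6

All states are reachable from the start state.
Start with accepting vs non-accepting: {A,C,E,F,G} | {B,D}.
Split {A,C,E,F,G} by δ(·,L) → {C,E,F,G} and {A}.
Refine {C,E,F,G} on symbol L: members go to different blocks, giving {C,E,G} and {F}.
On input L, block {C,E,G} splits into {C,E} and {G}.
Refine {B,D} on symbol L: members go to different blocks, giving {B} and {D}.
No further refinement is possible. Final partition (6 blocks): {C,E} | {B} | {A} | {F} | {G} | {D}.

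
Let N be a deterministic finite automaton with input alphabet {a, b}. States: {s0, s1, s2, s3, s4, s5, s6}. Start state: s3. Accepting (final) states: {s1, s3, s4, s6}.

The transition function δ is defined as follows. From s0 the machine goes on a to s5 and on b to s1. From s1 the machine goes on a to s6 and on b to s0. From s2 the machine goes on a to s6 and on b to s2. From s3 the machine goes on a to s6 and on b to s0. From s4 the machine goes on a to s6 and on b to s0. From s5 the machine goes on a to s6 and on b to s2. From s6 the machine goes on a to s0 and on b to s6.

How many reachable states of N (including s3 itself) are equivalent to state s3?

Reachable states from the start: {s0,s1,s2,s3,s5,s6}. Unreachable: {s4} — drop them.
Initial partition by acceptance: {s1,s3,s6} | {s0,s2,s5}.
On input a, block {s1,s3,s6} splits into {s1,s3} and {s6}.
Split {s0,s2,s5} by δ(·,a) → {s2,s5} and {s0}.
The partition is now stable with 4 blocks: {s1,s3} | {s2,s5} | {s6} | {s0}.
The equivalence class containing s3 is {s1,s3}, of size 2.

2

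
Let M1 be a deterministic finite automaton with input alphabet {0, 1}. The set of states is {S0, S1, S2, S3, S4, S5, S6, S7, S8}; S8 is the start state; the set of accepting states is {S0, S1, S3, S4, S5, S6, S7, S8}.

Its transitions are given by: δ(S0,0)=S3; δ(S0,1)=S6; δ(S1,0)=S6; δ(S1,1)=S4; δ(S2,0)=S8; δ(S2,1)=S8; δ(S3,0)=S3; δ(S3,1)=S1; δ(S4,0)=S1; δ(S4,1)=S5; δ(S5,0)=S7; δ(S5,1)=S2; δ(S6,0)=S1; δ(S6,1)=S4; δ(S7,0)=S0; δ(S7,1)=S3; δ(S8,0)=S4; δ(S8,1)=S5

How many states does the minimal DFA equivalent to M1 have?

All states are reachable from the start state.
P0 = {S0,S1,S3,S4,S5,S6,S7,S8} | {S2}.
Split {S0,S1,S3,S4,S5,S6,S7,S8} by δ(·,1) → {S0,S1,S3,S4,S6,S7,S8} and {S5}.
Refine {S0,S1,S3,S4,S6,S7,S8} on symbol 1: members go to different blocks, giving {S0,S1,S3,S6,S7} and {S4,S8}.
Refine {S0,S1,S3,S6,S7} on symbol 1: members go to different blocks, giving {S0,S3,S7} and {S1,S6}.
Split {S0,S3,S7} by δ(·,1) → {S0,S3} and {S7}.
On input 0, block {S4,S8} splits into {S4} and {S8}.
No further refinement is possible. Final partition (7 blocks): {S0,S3} | {S2} | {S5} | {S4} | {S1,S6} | {S7} | {S8}.

7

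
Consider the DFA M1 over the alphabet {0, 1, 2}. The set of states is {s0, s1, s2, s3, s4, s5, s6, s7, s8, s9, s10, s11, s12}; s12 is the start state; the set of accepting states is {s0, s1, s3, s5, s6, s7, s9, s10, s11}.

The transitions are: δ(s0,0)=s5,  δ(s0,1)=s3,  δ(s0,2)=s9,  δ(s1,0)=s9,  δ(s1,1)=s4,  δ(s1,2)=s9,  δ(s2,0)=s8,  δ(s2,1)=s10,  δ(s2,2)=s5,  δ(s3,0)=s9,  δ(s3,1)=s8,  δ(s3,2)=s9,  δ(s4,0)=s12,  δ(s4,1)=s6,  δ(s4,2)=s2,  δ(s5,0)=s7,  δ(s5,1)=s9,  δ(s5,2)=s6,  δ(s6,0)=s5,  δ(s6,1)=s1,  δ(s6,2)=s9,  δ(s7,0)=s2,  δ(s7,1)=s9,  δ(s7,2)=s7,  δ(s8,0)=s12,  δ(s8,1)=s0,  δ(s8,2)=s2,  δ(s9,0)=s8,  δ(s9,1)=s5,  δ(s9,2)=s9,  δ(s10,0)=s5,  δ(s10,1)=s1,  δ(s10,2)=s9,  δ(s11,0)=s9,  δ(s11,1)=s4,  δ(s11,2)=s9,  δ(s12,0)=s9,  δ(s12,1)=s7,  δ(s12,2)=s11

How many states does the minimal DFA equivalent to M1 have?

All states are reachable from the start state.
P0 = {s0,s1,s3,s5,s6,s7,s9,s10,s11} | {s2,s4,s8,s12}.
On input 0, block {s0,s1,s3,s5,s6,s7,s9,s10,s11} splits into {s0,s1,s3,s5,s6,s10,s11} and {s7,s9}.
Split {s0,s1,s3,s5,s6,s10,s11} by δ(·,0) → {s1,s3,s5,s11} and {s0,s6,s10}.
Refine {s1,s3,s5,s11} on symbol 1: members go to different blocks, giving {s1,s3,s11} and {s5}.
On input 0, block {s2,s4,s8,s12} splits into {s2,s4,s8} and {s12}.
Refine {s2,s4,s8} on symbol 0: members go to different blocks, giving {s4,s8} and {s2}.
On input 0, block {s7,s9} splits into {s7} and {s9}.
The partition is now stable with 8 blocks: {s1,s3,s11} | {s4,s8} | {s7} | {s0,s6,s10} | {s5} | {s12} | {s2} | {s9}.

8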